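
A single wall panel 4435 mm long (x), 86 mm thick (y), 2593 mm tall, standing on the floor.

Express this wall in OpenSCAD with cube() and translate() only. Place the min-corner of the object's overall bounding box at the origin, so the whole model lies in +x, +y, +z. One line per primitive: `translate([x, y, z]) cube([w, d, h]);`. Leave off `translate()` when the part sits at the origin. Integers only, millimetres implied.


cube([4435, 86, 2593]);


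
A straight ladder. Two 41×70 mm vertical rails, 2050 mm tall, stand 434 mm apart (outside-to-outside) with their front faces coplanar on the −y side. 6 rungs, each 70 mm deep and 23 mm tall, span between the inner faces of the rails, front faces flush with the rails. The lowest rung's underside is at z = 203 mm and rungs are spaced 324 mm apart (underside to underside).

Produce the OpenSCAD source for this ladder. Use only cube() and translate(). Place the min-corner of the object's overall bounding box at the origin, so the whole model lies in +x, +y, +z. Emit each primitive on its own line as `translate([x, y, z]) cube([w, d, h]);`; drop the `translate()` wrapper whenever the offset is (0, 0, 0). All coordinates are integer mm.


cube([41, 70, 2050]);
translate([393, 0, 0]) cube([41, 70, 2050]);
translate([41, 0, 203]) cube([352, 70, 23]);
translate([41, 0, 527]) cube([352, 70, 23]);
translate([41, 0, 851]) cube([352, 70, 23]);
translate([41, 0, 1175]) cube([352, 70, 23]);
translate([41, 0, 1499]) cube([352, 70, 23]);
translate([41, 0, 1823]) cube([352, 70, 23]);


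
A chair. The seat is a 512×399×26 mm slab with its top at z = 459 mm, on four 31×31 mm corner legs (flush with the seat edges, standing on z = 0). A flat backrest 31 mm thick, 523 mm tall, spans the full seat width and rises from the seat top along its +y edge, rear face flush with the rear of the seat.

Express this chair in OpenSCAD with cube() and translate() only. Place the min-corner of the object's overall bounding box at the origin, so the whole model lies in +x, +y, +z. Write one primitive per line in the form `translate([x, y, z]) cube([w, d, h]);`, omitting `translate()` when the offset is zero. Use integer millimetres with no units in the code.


translate([0, 0, 433]) cube([512, 399, 26]);
cube([31, 31, 433]);
translate([481, 0, 0]) cube([31, 31, 433]);
translate([0, 368, 0]) cube([31, 31, 433]);
translate([481, 368, 0]) cube([31, 31, 433]);
translate([0, 368, 459]) cube([512, 31, 523]);


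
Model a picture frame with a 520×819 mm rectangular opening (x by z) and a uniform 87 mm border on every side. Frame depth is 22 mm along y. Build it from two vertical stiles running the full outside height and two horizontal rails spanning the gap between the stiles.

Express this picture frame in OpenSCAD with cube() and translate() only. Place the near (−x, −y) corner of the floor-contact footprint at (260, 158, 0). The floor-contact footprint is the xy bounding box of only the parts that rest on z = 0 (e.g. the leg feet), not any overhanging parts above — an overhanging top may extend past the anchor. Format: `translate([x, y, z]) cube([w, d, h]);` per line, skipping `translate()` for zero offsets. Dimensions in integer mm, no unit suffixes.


translate([260, 158, 0]) cube([87, 22, 993]);
translate([867, 158, 0]) cube([87, 22, 993]);
translate([347, 158, 0]) cube([520, 22, 87]);
translate([347, 158, 906]) cube([520, 22, 87]);


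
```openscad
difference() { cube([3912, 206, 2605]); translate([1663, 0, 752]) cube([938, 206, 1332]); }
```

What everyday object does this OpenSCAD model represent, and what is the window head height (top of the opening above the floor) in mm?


A wall with a window opening. The window head height is 2084 mm.

A wall with a rectangular opening subtracted — a window. Sill at z = 752, opening 1332 mm tall, so the head is at 752 + 1332 = 2084 mm.


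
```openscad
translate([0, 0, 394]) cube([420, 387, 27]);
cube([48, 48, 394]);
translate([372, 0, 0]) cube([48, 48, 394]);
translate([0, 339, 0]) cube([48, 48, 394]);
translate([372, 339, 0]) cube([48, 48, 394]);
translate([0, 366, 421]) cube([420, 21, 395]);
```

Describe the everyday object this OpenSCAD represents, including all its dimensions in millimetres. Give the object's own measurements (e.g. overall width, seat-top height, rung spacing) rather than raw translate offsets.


A chair. The seat is a 420×387×27 mm slab with its top at z = 421 mm, on four 48×48 mm corner legs (flush with the seat edges, standing on z = 0). A flat backrest 21 mm thick, 395 mm tall, spans the full seat width and rises from the seat top along its +y edge, rear face flush with the rear of the seat.


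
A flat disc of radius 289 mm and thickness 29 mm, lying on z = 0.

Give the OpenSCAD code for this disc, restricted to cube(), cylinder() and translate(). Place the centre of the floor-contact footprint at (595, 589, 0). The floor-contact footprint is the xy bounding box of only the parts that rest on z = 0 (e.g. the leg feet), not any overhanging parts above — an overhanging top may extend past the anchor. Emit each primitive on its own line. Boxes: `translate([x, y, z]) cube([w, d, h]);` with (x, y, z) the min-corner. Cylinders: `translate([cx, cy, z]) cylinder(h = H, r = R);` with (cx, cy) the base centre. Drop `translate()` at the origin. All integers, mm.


translate([595, 589, 0]) cylinder(h = 29, r = 289);


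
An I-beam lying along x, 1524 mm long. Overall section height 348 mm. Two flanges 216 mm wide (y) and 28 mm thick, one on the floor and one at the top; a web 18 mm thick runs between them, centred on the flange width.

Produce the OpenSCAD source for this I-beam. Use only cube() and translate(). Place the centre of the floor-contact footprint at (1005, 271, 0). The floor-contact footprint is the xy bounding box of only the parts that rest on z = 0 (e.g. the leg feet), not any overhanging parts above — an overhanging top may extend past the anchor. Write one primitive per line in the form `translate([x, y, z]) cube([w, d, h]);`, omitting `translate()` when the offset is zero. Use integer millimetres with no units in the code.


translate([243, 163, 0]) cube([1524, 216, 28]);
translate([243, 262, 28]) cube([1524, 18, 292]);
translate([243, 163, 320]) cube([1524, 216, 28]);


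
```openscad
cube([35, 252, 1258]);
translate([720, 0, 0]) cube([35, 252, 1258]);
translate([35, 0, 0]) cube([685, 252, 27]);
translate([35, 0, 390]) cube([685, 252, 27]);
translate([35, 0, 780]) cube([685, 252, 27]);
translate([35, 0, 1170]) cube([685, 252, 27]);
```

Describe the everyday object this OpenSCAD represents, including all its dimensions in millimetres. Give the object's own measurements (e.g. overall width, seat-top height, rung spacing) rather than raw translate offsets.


An open bookshelf. Two side panels, each 35 mm thick, 252 mm deep and 1258 mm tall, stand 755 mm apart (outside-to-outside). Between them sit 4 shelves, each 27 mm thick and 252 mm deep, spanning the full gap between the sides. The bottom shelf rests on the floor (its underside at z = 0) and the clear gap between one shelf's top and the next shelf's underside is 363 mm.


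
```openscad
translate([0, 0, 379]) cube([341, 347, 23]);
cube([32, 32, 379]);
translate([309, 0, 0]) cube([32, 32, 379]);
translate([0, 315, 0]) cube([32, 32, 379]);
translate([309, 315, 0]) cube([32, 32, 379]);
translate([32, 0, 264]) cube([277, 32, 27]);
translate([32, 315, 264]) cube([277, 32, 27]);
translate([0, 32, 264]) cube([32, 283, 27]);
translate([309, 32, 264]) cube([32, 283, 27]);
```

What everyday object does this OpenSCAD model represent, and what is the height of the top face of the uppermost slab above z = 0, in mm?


A stool. The seat height is 402 mm.

A 341×347×23 slab at z = 379 on four corner posts — a stool. The seat top is 379 + 23 = 402 mm.


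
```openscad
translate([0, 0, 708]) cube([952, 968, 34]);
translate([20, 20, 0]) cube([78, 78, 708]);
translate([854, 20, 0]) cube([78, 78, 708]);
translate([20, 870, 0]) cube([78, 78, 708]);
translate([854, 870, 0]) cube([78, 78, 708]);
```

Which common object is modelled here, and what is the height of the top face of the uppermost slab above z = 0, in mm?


A table. The table height is 742 mm.

A 952×968×34 slab sits at z = 708 on four 78 mm square posts — a table. The top surface is at 708 + 34 = 742 mm.


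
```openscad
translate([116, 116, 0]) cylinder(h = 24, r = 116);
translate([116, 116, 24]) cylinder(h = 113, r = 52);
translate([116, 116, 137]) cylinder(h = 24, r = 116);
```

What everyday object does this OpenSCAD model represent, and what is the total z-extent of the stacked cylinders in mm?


A spool. The overall height is 161 mm.

Three coaxial cylinders, large–small–large — a spool. Two 24 mm flanges and a 113 mm core give 24 + 113 + 24 = 161 mm.


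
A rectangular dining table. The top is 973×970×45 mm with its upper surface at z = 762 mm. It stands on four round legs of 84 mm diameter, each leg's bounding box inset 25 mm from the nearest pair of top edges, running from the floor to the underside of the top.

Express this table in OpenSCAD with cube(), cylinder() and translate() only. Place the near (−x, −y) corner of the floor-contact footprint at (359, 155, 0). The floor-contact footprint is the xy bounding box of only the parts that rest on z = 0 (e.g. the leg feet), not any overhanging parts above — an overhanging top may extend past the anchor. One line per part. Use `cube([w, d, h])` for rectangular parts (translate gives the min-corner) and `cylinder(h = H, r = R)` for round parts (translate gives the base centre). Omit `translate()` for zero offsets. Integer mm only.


// leg_h = 762 - 45 = 717
translate([334, 130, 717]) cube([973, 970, 45]);
translate([401, 197, 0]) cylinder(h = 717, r = 42);
translate([1240, 197, 0]) cylinder(h = 717, r = 42);
translate([401, 1033, 0]) cylinder(h = 717, r = 42);
translate([1240, 1033, 0]) cylinder(h = 717, r = 42);


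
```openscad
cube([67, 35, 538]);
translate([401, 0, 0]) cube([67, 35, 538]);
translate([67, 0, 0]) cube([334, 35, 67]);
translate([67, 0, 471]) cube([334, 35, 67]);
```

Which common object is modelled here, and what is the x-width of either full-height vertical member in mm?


A picture frame. The border width is 67 mm.

Four thin pieces enclosing a rectangular opening — a picture frame. The two full-height stiles are 538 mm tall; the top rail sits at z = 471 and is 67 mm tall, so the border above the opening is 538 − 471 = 67 mm, matching the stile x-width.


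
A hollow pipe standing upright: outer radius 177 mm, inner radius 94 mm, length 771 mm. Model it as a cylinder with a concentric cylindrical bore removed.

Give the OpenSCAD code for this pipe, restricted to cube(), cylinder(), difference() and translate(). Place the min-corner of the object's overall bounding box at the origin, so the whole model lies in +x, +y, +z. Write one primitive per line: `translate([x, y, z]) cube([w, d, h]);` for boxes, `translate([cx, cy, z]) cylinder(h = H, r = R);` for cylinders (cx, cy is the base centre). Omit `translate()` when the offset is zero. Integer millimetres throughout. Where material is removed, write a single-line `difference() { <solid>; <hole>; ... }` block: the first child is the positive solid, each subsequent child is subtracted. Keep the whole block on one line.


difference() { translate([177, 177, 0]) cylinder(h = 771, r = 177); translate([177, 177, 0]) cylinder(h = 771, r = 94); }


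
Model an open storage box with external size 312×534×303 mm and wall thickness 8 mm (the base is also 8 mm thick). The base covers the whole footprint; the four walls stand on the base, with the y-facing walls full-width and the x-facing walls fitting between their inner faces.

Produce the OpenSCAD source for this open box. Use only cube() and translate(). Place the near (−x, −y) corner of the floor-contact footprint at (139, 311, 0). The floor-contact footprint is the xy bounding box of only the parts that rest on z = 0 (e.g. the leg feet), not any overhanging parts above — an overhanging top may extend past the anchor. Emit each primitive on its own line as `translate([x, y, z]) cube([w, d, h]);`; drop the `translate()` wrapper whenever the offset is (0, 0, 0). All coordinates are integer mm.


translate([139, 311, 0]) cube([312, 534, 8]);
translate([139, 311, 8]) cube([312, 8, 295]);
translate([139, 837, 8]) cube([312, 8, 295]);
translate([139, 319, 8]) cube([8, 518, 295]);
translate([443, 319, 8]) cube([8, 518, 295]);


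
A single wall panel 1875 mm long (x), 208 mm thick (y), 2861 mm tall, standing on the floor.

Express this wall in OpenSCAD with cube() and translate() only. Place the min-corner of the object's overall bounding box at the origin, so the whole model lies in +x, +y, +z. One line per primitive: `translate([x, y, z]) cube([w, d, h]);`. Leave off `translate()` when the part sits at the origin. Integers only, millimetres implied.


cube([1875, 208, 2861]);


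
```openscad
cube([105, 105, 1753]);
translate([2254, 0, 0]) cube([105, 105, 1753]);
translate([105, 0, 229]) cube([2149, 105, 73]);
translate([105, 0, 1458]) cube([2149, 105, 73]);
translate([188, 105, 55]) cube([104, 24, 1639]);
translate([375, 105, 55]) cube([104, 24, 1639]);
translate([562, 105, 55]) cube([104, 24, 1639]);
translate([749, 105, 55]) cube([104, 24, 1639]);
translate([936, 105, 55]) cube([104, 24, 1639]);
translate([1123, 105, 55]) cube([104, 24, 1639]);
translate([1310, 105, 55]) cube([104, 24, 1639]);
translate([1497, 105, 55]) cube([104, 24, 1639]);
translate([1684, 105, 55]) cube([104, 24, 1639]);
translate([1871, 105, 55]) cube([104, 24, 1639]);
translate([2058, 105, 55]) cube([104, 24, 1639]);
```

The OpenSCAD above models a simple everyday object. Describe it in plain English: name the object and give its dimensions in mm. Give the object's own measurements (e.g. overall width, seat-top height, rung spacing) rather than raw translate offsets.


A fence section. Two 105×105 mm posts, 1753 mm tall, stand on the floor with a clear span of 2149 mm between their inner faces. Two horizontal rails of 105×73 mm section span the gap between the posts with their undersides at z = 229 mm and z = 1458 mm, flush with the posts' −y face. 11 pickets, each 104 mm wide, 24 mm thick and 1639 mm tall, are fixed to the +y face of the rails with their bottoms at z = 55 mm, spaced across the span with a 83 mm gap after the −x post and between neighbouring pickets, with 92 mm left before the +x post.


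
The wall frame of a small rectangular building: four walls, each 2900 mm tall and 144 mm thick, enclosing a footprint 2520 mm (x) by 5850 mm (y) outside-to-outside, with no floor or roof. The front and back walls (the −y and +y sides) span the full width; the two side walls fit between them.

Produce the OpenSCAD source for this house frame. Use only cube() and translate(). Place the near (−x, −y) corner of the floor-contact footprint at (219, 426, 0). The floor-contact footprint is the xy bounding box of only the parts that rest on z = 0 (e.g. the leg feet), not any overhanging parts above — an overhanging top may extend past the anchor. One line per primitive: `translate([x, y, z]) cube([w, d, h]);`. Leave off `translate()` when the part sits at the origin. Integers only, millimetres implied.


translate([219, 426, 0]) cube([2520, 144, 2900]);
translate([219, 6132, 0]) cube([2520, 144, 2900]);
translate([219, 570, 0]) cube([144, 5562, 2900]);
translate([2595, 570, 0]) cube([144, 5562, 2900]);


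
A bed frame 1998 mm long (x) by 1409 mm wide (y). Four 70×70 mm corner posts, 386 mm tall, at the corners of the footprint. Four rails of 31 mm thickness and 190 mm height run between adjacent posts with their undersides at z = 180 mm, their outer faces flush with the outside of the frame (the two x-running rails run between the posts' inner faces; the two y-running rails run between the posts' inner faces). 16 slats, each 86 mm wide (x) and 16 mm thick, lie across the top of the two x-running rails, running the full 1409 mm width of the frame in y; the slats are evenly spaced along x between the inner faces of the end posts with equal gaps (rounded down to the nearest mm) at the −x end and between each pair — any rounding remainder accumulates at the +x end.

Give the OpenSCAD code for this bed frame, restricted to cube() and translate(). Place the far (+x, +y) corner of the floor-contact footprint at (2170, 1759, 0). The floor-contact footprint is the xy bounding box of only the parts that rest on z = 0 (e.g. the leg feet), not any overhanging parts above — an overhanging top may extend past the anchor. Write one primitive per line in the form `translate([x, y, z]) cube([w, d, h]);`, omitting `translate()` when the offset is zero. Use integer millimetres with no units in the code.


translate([172, 350, 0]) cube([70, 70, 386]);
translate([172, 1689, 0]) cube([70, 70, 386]);
translate([2100, 350, 0]) cube([70, 70, 386]);
translate([2100, 1689, 0]) cube([70, 70, 386]);
translate([242, 350, 180]) cube([1858, 31, 190]);
translate([242, 1728, 180]) cube([1858, 31, 190]);
translate([172, 420, 180]) cube([31, 1269, 190]);
translate([2139, 420, 180]) cube([31, 1269, 190]);
translate([270, 350, 370]) cube([86, 1409, 16]);
translate([384, 350, 370]) cube([86, 1409, 16]);
translate([498, 350, 370]) cube([86, 1409, 16]);
translate([612, 350, 370]) cube([86, 1409, 16]);
translate([726, 350, 370]) cube([86, 1409, 16]);
translate([840, 350, 370]) cube([86, 1409, 16]);
translate([954, 350, 370]) cube([86, 1409, 16]);
translate([1068, 350, 370]) cube([86, 1409, 16]);
translate([1182, 350, 370]) cube([86, 1409, 16]);
translate([1296, 350, 370]) cube([86, 1409, 16]);
translate([1410, 350, 370]) cube([86, 1409, 16]);
translate([1524, 350, 370]) cube([86, 1409, 16]);
translate([1638, 350, 370]) cube([86, 1409, 16]);
translate([1752, 350, 370]) cube([86, 1409, 16]);
translate([1866, 350, 370]) cube([86, 1409, 16]);
translate([1980, 350, 370]) cube([86, 1409, 16]);


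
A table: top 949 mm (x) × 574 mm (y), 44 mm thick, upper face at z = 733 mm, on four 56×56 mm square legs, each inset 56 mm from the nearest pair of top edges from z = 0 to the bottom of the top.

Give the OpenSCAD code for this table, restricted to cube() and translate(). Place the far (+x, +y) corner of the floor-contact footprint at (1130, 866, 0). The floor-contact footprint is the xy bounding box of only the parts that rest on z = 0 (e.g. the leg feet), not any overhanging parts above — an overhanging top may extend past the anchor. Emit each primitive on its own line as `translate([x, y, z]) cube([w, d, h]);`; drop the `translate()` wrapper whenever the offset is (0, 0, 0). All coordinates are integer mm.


translate([237, 348, 689]) cube([949, 574, 44]);
translate([293, 404, 0]) cube([56, 56, 689]);
translate([1074, 404, 0]) cube([56, 56, 689]);
translate([293, 810, 0]) cube([56, 56, 689]);
translate([1074, 810, 0]) cube([56, 56, 689]);


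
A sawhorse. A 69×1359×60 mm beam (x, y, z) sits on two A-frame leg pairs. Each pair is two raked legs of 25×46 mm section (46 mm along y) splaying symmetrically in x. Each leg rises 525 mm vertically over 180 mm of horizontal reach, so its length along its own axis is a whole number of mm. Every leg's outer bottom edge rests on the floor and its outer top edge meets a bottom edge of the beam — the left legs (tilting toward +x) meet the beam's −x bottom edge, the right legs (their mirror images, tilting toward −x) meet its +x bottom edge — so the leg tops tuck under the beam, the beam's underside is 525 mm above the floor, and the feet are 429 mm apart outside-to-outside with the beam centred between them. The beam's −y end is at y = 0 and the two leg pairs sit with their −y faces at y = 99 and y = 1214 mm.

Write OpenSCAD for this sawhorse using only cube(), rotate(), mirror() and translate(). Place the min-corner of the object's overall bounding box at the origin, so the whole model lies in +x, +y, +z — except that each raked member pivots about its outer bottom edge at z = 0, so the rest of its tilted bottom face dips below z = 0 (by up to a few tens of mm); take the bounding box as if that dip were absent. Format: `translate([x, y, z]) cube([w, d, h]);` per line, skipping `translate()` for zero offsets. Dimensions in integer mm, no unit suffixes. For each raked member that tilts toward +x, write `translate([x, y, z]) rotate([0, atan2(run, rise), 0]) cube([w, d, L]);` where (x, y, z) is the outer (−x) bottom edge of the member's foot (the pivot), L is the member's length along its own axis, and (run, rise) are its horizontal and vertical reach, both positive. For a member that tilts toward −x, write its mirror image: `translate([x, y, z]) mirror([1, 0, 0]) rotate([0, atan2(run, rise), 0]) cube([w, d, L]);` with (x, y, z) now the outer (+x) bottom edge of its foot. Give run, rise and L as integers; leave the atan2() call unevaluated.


translate([180, 0, 525]) cube([69, 1359, 60]);
translate([0, 99, 0]) rotate([0, atan2(180, 525), 0]) cube([25, 46, 555]);
translate([429, 99, 0]) mirror([1, 0, 0]) rotate([0, atan2(180, 525), 0]) cube([25, 46, 555]);
translate([0, 1214, 0]) rotate([0, atan2(180, 525), 0]) cube([25, 46, 555]);
translate([429, 1214, 0]) mirror([1, 0, 0]) rotate([0, atan2(180, 525), 0]) cube([25, 46, 555]);


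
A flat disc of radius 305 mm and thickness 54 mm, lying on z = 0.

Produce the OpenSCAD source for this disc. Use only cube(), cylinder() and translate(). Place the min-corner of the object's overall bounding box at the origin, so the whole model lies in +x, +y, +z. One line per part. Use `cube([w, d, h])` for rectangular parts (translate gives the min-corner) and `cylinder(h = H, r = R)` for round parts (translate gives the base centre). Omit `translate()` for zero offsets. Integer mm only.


translate([305, 305, 0]) cylinder(h = 54, r = 305);


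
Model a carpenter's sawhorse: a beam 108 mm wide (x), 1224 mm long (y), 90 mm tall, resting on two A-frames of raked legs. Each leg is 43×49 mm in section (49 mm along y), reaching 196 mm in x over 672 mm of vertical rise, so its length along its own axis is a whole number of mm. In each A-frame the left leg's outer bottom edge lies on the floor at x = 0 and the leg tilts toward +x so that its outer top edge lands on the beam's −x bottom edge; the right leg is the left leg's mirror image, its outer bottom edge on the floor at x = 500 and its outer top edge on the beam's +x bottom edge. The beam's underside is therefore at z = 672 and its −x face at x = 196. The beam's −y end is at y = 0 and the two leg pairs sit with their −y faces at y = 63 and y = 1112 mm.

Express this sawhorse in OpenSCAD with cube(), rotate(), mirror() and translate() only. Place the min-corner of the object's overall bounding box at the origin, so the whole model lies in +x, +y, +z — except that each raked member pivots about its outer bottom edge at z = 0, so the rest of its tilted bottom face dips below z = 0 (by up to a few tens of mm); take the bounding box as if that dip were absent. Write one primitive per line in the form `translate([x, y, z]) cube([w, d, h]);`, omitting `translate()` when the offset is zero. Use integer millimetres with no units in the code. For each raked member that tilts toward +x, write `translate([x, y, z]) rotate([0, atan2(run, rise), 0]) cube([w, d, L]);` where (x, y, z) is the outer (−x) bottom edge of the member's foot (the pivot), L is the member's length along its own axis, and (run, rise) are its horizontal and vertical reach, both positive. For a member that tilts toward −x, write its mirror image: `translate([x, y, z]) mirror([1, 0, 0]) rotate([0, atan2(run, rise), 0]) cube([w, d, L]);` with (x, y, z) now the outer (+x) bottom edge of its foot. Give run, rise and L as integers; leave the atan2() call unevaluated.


translate([196, 0, 672]) cube([108, 1224, 90]);
translate([0, 63, 0]) rotate([0, atan2(196, 672), 0]) cube([43, 49, 700]);
translate([500, 63, 0]) mirror([1, 0, 0]) rotate([0, atan2(196, 672), 0]) cube([43, 49, 700]);
translate([0, 1112, 0]) rotate([0, atan2(196, 672), 0]) cube([43, 49, 700]);
translate([500, 1112, 0]) mirror([1, 0, 0]) rotate([0, atan2(196, 672), 0]) cube([43, 49, 700]);


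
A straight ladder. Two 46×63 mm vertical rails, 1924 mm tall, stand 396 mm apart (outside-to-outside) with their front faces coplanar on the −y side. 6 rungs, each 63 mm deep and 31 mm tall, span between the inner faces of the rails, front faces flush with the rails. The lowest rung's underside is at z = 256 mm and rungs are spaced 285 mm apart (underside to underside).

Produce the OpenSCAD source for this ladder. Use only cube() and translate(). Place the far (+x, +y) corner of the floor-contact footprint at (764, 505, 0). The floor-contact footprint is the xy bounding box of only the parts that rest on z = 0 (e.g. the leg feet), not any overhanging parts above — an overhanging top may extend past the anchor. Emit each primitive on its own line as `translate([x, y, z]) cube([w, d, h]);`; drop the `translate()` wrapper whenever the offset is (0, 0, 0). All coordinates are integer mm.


translate([368, 442, 0]) cube([46, 63, 1924]);
translate([718, 442, 0]) cube([46, 63, 1924]);
translate([414, 442, 256]) cube([304, 63, 31]);
translate([414, 442, 541]) cube([304, 63, 31]);
translate([414, 442, 826]) cube([304, 63, 31]);
translate([414, 442, 1111]) cube([304, 63, 31]);
translate([414, 442, 1396]) cube([304, 63, 31]);
translate([414, 442, 1681]) cube([304, 63, 31]);


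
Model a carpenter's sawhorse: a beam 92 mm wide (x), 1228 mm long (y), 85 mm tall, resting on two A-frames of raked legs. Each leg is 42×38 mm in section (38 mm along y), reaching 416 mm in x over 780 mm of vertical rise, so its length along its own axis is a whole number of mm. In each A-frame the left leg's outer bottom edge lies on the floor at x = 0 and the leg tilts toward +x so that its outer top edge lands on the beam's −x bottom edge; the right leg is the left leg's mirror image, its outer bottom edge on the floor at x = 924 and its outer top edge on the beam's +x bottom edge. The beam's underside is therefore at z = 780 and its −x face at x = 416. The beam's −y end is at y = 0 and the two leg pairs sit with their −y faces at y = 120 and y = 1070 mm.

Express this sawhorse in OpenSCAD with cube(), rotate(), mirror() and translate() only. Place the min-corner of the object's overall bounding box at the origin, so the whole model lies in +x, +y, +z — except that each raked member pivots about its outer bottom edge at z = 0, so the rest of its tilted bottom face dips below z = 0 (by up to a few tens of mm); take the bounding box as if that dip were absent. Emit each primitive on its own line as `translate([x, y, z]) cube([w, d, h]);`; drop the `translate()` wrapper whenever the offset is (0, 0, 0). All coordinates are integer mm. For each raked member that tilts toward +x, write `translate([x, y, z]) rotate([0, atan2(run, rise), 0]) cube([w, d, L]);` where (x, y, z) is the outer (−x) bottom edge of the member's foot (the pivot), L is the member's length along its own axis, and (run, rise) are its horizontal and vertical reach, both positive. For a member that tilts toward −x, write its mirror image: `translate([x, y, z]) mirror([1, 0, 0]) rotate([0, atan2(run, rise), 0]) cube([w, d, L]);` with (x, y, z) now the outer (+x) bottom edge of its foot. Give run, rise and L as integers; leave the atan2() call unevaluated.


// leg length = √(416² + 780²) = 884
// right-leg outer foot x = 2·416 + 92 = 924
// beam min-corner = (416, 0, 780)
translate([416, 0, 780]) cube([92, 1228, 85]);
translate([0, 120, 0]) rotate([0, atan2(416, 780), 0]) cube([42, 38, 884]);
translate([924, 120, 0]) mirror([1, 0, 0]) rotate([0, atan2(416, 780), 0]) cube([42, 38, 884]);
translate([0, 1070, 0]) rotate([0, atan2(416, 780), 0]) cube([42, 38, 884]);
translate([924, 1070, 0]) mirror([1, 0, 0]) rotate([0, atan2(416, 780), 0]) cube([42, 38, 884]);


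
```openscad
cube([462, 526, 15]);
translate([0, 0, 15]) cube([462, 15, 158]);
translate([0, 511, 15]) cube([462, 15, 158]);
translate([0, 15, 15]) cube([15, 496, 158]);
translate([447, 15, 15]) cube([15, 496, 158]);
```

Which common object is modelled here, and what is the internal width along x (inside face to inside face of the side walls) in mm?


An open box. The internal width is 432 mm.

A 462×526 base slab with four walls standing on it — an open box. The base is 462 mm wide and the walls are 15 mm thick, so the internal width is 462 − 2 × 15 = 432 mm.


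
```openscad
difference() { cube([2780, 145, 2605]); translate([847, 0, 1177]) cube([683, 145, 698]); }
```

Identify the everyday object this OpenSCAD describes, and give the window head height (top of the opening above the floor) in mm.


A wall with a window opening. The window head height is 1875 mm.

A wall with a rectangular opening subtracted — a window. Sill at z = 1177, opening 698 mm tall, so the head is at 1177 + 698 = 1875 mm.


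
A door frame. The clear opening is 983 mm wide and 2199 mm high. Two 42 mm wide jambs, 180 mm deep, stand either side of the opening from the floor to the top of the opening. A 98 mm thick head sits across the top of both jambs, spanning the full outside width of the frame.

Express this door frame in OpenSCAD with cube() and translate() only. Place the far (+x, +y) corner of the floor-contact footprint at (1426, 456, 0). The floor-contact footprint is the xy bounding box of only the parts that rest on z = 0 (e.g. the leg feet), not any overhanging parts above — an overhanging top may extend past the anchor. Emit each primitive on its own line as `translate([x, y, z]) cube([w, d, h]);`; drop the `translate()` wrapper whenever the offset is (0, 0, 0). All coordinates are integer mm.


translate([359, 276, 0]) cube([42, 180, 2199]);
translate([1384, 276, 0]) cube([42, 180, 2199]);
translate([359, 276, 2199]) cube([1067, 180, 98]);


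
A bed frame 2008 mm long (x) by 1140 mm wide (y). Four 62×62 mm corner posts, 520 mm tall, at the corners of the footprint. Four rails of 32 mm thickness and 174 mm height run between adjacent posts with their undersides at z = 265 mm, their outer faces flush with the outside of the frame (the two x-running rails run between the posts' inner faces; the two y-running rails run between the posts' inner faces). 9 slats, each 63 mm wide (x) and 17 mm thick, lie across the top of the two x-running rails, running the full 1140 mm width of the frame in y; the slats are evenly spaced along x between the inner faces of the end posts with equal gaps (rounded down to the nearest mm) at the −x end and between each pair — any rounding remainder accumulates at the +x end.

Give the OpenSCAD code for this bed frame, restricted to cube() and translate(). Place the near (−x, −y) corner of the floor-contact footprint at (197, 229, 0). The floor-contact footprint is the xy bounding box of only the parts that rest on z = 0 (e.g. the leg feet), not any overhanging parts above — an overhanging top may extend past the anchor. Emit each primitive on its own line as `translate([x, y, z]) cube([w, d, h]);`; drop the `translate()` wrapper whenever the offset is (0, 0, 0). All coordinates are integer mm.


// slat z = rail_z + rail_h = 265 + 174 = 439
// slat gap = ⌊(1884 − 9·63) / 10⌋ = 131
translate([197, 229, 0]) cube([62, 62, 520]);
translate([197, 1307, 0]) cube([62, 62, 520]);
translate([2143, 229, 0]) cube([62, 62, 520]);
translate([2143, 1307, 0]) cube([62, 62, 520]);
translate([259, 229, 265]) cube([1884, 32, 174]);
translate([259, 1337, 265]) cube([1884, 32, 174]);
translate([197, 291, 265]) cube([32, 1016, 174]);
translate([2173, 291, 265]) cube([32, 1016, 174]);
translate([390, 229, 439]) cube([63, 1140, 17]);
translate([584, 229, 439]) cube([63, 1140, 17]);
translate([778, 229, 439]) cube([63, 1140, 17]);
translate([972, 229, 439]) cube([63, 1140, 17]);
translate([1166, 229, 439]) cube([63, 1140, 17]);
translate([1360, 229, 439]) cube([63, 1140, 17]);
translate([1554, 229, 439]) cube([63, 1140, 17]);
translate([1748, 229, 439]) cube([63, 1140, 17]);
translate([1942, 229, 439]) cube([63, 1140, 17]);


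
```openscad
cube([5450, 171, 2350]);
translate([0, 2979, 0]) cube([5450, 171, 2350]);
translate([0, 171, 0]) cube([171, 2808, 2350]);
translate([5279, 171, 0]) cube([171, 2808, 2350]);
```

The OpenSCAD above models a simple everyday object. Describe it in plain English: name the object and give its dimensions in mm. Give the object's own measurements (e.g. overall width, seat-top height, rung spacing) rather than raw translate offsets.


The wall frame of a small rectangular building: four walls, each 2350 mm tall and 171 mm thick, enclosing a footprint 5450 mm (x) by 3150 mm (y) outside-to-outside, with no floor or roof. The front and back walls (the −y and +y sides) span the full width; the two side walls fit between them.


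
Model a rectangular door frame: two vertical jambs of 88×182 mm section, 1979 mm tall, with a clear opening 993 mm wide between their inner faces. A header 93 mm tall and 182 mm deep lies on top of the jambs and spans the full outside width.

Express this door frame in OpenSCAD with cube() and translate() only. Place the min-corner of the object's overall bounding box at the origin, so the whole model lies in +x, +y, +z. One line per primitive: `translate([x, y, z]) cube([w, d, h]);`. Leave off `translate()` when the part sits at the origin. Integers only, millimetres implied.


cube([88, 182, 1979]);
translate([1081, 0, 0]) cube([88, 182, 1979]);
translate([0, 0, 1979]) cube([1169, 182, 93]);


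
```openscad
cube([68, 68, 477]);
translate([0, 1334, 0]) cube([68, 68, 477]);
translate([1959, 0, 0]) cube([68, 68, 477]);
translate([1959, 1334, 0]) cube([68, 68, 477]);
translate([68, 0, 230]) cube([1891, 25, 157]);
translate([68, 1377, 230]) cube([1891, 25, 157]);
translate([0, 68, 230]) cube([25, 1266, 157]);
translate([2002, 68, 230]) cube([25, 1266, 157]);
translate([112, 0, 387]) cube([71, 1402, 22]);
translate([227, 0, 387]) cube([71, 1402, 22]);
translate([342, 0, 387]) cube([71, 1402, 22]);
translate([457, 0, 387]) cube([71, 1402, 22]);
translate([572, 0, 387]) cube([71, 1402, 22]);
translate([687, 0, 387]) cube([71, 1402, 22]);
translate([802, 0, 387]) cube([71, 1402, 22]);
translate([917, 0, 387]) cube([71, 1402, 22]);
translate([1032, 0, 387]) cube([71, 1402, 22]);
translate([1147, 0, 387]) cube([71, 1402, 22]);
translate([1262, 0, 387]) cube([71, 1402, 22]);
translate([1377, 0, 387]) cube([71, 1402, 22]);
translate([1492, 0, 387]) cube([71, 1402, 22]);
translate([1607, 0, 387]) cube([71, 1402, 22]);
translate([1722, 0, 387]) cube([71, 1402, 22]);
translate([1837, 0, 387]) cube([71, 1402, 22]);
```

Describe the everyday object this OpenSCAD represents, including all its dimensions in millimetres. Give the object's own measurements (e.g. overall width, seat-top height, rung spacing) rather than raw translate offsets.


A bed frame 2027 mm long (x) by 1402 mm wide (y). Four 68×68 mm corner posts, 477 mm tall, at the corners of the footprint. Four rails of 25 mm thickness and 157 mm height run between adjacent posts with their undersides at z = 230 mm, their outer faces flush with the outside of the frame (the two x-running rails run between the posts' inner faces; the two y-running rails run between the posts' inner faces). 16 slats, each 71 mm wide (x) and 22 mm thick, lie across the top of the two x-running rails, running the full 1402 mm width of the frame in y; along x they sit between the end posts with a 44 mm gap after the −x posts and between neighbouring slats, leaving 51 mm before the +x posts.


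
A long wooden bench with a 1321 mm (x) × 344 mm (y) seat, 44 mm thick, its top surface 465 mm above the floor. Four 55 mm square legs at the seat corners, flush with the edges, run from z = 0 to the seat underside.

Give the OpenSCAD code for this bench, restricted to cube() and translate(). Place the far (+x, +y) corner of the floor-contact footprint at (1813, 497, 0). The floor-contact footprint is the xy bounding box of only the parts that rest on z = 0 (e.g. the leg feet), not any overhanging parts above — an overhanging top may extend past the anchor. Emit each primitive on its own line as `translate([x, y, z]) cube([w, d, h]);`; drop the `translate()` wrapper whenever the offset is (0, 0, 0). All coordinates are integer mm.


translate([492, 153, 421]) cube([1321, 344, 44]);
translate([492, 153, 0]) cube([55, 55, 421]);
translate([492, 442, 0]) cube([55, 55, 421]);
translate([1758, 153, 0]) cube([55, 55, 421]);
translate([1758, 442, 0]) cube([55, 55, 421]);


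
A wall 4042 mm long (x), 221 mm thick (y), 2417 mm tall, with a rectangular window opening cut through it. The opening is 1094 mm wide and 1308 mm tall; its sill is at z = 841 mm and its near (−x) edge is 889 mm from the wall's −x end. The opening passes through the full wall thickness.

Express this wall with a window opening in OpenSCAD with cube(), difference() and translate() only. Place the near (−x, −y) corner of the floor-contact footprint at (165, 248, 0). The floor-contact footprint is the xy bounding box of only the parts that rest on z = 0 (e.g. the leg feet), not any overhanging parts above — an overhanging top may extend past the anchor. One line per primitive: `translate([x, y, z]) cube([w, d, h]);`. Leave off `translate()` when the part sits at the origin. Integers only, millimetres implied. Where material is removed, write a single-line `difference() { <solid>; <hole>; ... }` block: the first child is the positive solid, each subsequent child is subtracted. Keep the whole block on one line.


difference() { translate([165, 248, 0]) cube([4042, 221, 2417]); translate([1054, 248, 841]) cube([1094, 221, 1308]); }


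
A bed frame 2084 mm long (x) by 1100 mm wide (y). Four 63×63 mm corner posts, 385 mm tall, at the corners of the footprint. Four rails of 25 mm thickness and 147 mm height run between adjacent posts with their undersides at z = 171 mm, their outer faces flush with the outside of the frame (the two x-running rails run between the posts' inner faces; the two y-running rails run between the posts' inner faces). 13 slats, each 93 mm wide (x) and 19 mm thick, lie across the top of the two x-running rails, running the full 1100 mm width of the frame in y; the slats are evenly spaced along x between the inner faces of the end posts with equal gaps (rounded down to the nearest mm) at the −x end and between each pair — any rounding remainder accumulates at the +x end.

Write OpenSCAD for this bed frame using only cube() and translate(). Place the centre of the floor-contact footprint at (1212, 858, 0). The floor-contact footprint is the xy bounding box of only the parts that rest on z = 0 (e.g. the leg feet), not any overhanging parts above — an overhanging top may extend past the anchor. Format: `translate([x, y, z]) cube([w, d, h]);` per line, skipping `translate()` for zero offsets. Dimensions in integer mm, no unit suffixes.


translate([170, 308, 0]) cube([63, 63, 385]);
translate([170, 1345, 0]) cube([63, 63, 385]);
translate([2191, 308, 0]) cube([63, 63, 385]);
translate([2191, 1345, 0]) cube([63, 63, 385]);
translate([233, 308, 171]) cube([1958, 25, 147]);
translate([233, 1383, 171]) cube([1958, 25, 147]);
translate([170, 371, 171]) cube([25, 974, 147]);
translate([2229, 371, 171]) cube([25, 974, 147]);
translate([286, 308, 318]) cube([93, 1100, 19]);
translate([432, 308, 318]) cube([93, 1100, 19]);
translate([578, 308, 318]) cube([93, 1100, 19]);
translate([724, 308, 318]) cube([93, 1100, 19]);
translate([870, 308, 318]) cube([93, 1100, 19]);
translate([1016, 308, 318]) cube([93, 1100, 19]);
translate([1162, 308, 318]) cube([93, 1100, 19]);
translate([1308, 308, 318]) cube([93, 1100, 19]);
translate([1454, 308, 318]) cube([93, 1100, 19]);
translate([1600, 308, 318]) cube([93, 1100, 19]);
translate([1746, 308, 318]) cube([93, 1100, 19]);
translate([1892, 308, 318]) cube([93, 1100, 19]);
translate([2038, 308, 318]) cube([93, 1100, 19]);


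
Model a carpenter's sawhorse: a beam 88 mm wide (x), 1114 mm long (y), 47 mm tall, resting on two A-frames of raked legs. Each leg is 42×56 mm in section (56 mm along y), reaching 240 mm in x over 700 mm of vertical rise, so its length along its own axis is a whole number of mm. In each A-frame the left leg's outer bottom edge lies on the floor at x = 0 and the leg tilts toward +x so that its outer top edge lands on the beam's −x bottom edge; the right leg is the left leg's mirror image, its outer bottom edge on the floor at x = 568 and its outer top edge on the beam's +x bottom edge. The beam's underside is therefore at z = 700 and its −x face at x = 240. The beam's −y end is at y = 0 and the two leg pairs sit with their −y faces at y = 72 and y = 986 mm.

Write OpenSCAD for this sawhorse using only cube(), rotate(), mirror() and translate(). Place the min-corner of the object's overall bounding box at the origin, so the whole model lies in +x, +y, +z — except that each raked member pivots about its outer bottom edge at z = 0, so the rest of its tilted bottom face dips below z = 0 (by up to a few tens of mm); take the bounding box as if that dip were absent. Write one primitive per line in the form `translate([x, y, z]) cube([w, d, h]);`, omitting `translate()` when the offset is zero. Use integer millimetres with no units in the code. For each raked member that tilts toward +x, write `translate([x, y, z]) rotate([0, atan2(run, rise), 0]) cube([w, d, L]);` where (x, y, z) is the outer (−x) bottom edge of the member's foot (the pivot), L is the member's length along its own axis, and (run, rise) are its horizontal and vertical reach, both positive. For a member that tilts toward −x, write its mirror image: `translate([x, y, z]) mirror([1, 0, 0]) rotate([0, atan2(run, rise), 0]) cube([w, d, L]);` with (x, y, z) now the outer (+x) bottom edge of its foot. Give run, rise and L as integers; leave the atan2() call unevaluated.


// leg length = √(240² + 700²) = 740
// right-leg outer foot x = 2·240 + 88 = 568
// beam min-corner = (240, 0, 700)
translate([240, 0, 700]) cube([88, 1114, 47]);
translate([0, 72, 0]) rotate([0, atan2(240, 700), 0]) cube([42, 56, 740]);
translate([568, 72, 0]) mirror([1, 0, 0]) rotate([0, atan2(240, 700), 0]) cube([42, 56, 740]);
translate([0, 986, 0]) rotate([0, atan2(240, 700), 0]) cube([42, 56, 740]);
translate([568, 986, 0]) mirror([1, 0, 0]) rotate([0, atan2(240, 700), 0]) cube([42, 56, 740]);
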